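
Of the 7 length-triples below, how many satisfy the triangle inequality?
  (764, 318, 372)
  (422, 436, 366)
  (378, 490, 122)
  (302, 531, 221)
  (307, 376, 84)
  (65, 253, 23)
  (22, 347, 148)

3

(318,372,764): 318+372 ≤ 764 → not valid
(366,422,436): 366+422 > 436 → valid
(122,378,490): 122+378 > 490 → valid
(221,302,531): 221+302 ≤ 531 → not valid
(84,307,376): 84+307 > 376 → valid
(23,65,253): 23+65 ≤ 253 → not valid
(22,148,347): 22+148 ≤ 347 → not valid
3 of the 7 triples form a triangle.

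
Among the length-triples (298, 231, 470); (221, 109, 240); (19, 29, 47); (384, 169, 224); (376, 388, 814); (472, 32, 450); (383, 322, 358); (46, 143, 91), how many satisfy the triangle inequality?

6

(231,298,470): 231+298 > 470 → valid
(109,221,240): 109+221 > 240 → valid
(19,29,47): 19+29 > 47 → valid
(169,224,384): 169+224 > 384 → valid
(376,388,814): 376+388 ≤ 814 → not valid
(32,450,472): 32+450 > 472 → valid
(322,358,383): 322+358 > 383 → valid
(46,91,143): 46+91 ≤ 143 → not valid
6 of the 8 triples form a triangle.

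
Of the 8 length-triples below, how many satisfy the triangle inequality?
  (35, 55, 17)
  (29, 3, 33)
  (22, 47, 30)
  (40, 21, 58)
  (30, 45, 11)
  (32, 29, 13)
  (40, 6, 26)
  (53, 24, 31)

4

(17,35,55): 17+35 ≤ 55 → not valid
(3,29,33): 3+29 ≤ 33 → not valid
(22,30,47): 22+30 > 47 → valid
(21,40,58): 21+40 > 58 → valid
(11,30,45): 11+30 ≤ 45 → not valid
(13,29,32): 13+29 > 32 → valid
(6,26,40): 6+26 ≤ 40 → not valid
(24,31,53): 24+31 > 53 → valid
4 of the 8 triples form a triangle.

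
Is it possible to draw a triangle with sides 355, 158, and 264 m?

Yes

The longest side is 355, and the other two sum to 422.
Since 422 > 355, the triangle inequality holds.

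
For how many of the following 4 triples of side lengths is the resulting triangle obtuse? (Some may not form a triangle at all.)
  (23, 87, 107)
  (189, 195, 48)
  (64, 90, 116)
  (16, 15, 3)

(23,87,107): 23²+87² = 8098 < 11449 = 107² → obtuse
(189,195,48): 48²+189² = 38025 = 195² → right
(64,90,116): 64²+90² = 12196 < 13456 = 116² → obtuse
(16,15,3): 3²+15² = 234 < 256 = 16² → obtuse
3 of the 4 are obtuse.

3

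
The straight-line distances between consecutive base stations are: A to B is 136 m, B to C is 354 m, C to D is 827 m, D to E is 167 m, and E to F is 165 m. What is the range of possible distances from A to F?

5 ≤ AF ≤ 1649 m

The maximum is all hops collinear in one direction: 136 + 354 + 827 + 167 + 165 = 1649.
The longest hop is 827; the others sum to 822. Folding the others back against it leaves at least 827 − 822 = 5.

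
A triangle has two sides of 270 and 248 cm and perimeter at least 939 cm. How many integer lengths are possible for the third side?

97

Triangle inequality: 22 < x < 518. Perimeter ≥ 939 gives x ≥ 939 − 270 − 248 = 421.
So 421 ≤ x < 518; integers 421 through 517: 97 values.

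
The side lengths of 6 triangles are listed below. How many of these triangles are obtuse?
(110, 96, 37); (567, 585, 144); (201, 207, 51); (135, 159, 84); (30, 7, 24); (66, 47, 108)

3

(110,96,37): 37²+96² = 10585 < 12100 = 110² → obtuse
(567,585,144): 144²+567² = 342225 = 585² → right
(201,207,51): 51²+201² = 43002 > 42849 = 207² → acute
(135,159,84): 84²+135² = 25281 = 159² → right
(30,7,24): 7²+24² = 625 < 900 = 30² → obtuse
(66,47,108): 47²+66² = 6565 < 11664 = 108² → obtuse
3 of the 6 are obtuse.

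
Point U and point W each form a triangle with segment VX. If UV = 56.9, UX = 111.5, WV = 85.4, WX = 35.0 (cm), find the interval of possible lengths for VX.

54.6 < VX < 120.4

From triangle UVX: |56.9 − 111.5| < VX < 56.9 + 111.5, i.e. 54.6 < VX < 168.4.
From triangle WVX: 50.4 < VX < 120.4.
Both must hold, so VX lies in the intersection.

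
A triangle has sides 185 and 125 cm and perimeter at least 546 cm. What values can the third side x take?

Triangle inequality alone gives 60 < x < 310.
The perimeter condition gives x ≥ 546 − 185 − 125 = 236.
Intersecting the two: 236 ≤ x < 310.

236 ≤ x < 310 cm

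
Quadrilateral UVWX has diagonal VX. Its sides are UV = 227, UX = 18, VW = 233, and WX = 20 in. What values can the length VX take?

From triangle UVX: |227 − 18| < VX < 227 + 18, i.e. 209 < VX < 245.
From triangle WVX: 213 < VX < 253.
Both must hold, so VX lies in the intersection.

213 < VX < 245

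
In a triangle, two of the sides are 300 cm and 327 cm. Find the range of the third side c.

By the triangle inequality, c must be less than 300 + 327 = 627 and greater than |300 − 327| = 27.

27 < c < 627 (cm)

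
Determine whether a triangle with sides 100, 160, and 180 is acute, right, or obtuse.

acute

Compare the square of the longest side to the sum of squares of the other two: 100² + 160² = 35600 > 32400 = 180².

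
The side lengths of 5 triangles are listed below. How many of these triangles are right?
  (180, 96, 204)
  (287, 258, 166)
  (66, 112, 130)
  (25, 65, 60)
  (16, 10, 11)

(180,96,204): 96²+180² = 41616 = 204² → right
(287,258,166): 166²+258² = 94120 > 82369 = 287² → acute
(66,112,130): 66²+112² = 16900 = 130² → right
(25,65,60): 25²+60² = 4225 = 65² → right
(16,10,11): 10²+11² = 221 < 256 = 16² → obtuse
3 of the 5 are right.

3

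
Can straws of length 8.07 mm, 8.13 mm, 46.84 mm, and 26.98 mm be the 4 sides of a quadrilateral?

For a quadrilateral, each side must be shorter than the sum of the others.
Here the longest side is 46.84, but the remaining 3 sides sum to only 43.18.

No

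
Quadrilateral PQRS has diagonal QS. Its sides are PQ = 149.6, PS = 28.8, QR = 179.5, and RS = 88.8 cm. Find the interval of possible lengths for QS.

120.8 < QS < 178.4

From triangle PQS: |149.6 − 28.8| < QS < 149.6 + 28.8, i.e. 120.8 < QS < 178.4.
From triangle RQS: 90.7 < QS < 268.3.
Both must hold, so QS lies in the intersection.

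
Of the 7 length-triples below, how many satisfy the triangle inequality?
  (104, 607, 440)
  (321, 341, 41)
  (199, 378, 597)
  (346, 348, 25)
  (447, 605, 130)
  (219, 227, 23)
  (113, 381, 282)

4

(104,440,607): 104+440 ≤ 607 → not valid
(41,321,341): 41+321 > 341 → valid
(199,378,597): 199+378 ≤ 597 → not valid
(25,346,348): 25+346 > 348 → valid
(130,447,605): 130+447 ≤ 605 → not valid
(23,219,227): 23+219 > 227 → valid
(113,282,381): 113+282 > 381 → valid
4 of the 7 triples form a triangle.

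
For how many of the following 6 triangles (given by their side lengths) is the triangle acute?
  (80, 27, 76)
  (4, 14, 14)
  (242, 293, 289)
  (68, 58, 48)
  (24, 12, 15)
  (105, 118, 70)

(80,27,76): 27²+76² = 6505 > 6400 = 80² → acute
(4,14,14): 4²+14² = 212 > 196 = 14² → acute
(242,293,289): 242²+289² = 142085 > 85849 = 293² → acute
(68,58,48): 48²+58² = 5668 > 4624 = 68² → acute
(24,12,15): 12²+15² = 369 < 576 = 24² → obtuse
(105,118,70): 70²+105² = 15925 > 13924 = 118² → acute
5 of the 6 are acute.

5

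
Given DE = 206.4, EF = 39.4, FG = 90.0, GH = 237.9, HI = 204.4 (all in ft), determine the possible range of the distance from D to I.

The maximum is all hops collinear in one direction: 206.4 + 39.4 + 90.0 + 237.9 + 204.4 = 778.1.
The longest hop is 237.9; the others sum to 540.2. Since 237.9 ≤ 540.2, the path can fold back on itself completely, so the minimum distance is 0.

0 ≤ DI ≤ 778.1 ft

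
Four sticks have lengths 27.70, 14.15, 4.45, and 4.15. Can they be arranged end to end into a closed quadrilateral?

For a quadrilateral, each side must be shorter than the sum of the others.
Here the longest side is 27.70, but the remaining 3 sides sum to only 22.75.

No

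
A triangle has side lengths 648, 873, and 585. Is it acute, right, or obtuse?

Compare the square of the longest side to the sum of squares of the other two: 585² + 648² = 762129 = 873².

right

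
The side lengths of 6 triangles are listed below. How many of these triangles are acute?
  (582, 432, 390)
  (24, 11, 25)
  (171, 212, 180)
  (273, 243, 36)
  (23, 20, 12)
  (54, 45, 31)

4

(582,432,390): 390²+432² = 338724 = 582² → right
(24,11,25): 11²+24² = 697 > 625 = 25² → acute
(171,212,180): 171²+180² = 61641 > 44944 = 212² → acute
(273,243,36): 36²+243² = 60345 < 74529 = 273² → obtuse
(23,20,12): 12²+20² = 544 > 529 = 23² → acute
(54,45,31): 31²+45² = 2986 > 2916 = 54² → acute
4 of the 6 are acute.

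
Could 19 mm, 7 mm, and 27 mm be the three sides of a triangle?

No

The longest side is 27, but the other two sum to only 26.
26 < 27, so the triangle inequality fails.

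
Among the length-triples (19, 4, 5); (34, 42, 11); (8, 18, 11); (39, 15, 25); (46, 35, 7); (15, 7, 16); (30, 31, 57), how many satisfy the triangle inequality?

(4,5,19): 4+5 ≤ 19 → not valid
(11,34,42): 11+34 > 42 → valid
(8,11,18): 8+11 > 18 → valid
(15,25,39): 15+25 > 39 → valid
(7,35,46): 7+35 ≤ 46 → not valid
(7,15,16): 7+15 > 16 → valid
(30,31,57): 30+31 > 57 → valid
5 of the 7 triples form a triangle.

5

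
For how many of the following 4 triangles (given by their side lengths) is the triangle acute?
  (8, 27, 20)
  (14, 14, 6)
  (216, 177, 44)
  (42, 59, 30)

(8,27,20): 8²+20² = 464 < 729 = 27² → obtuse
(14,14,6): 6²+14² = 232 > 196 = 14² → acute
(216,177,44): 44²+177² = 33265 < 46656 = 216² → obtuse
(42,59,30): 30²+42² = 2664 < 3481 = 59² → obtuse
1 of the 4 is acute.

1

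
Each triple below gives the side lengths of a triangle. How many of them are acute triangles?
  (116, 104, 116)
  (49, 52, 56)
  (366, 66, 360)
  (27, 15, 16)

2

(116,104,116): 104²+116² = 24272 > 13456 = 116² → acute
(49,52,56): 49²+52² = 5105 > 3136 = 56² → acute
(366,66,360): 66²+360² = 133956 = 366² → right
(27,15,16): 15²+16² = 481 < 729 = 27² → obtuse
2 of the 4 are acute.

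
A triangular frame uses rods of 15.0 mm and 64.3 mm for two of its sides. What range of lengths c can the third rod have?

49.3 < c < 79.3 (mm)

By the triangle inequality, c must be less than 15.0 + 64.3 = 79.3 and greater than |15.0 − 64.3| = 49.3.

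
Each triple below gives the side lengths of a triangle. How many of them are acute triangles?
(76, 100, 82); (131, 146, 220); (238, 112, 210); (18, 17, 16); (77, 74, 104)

(76,100,82): 76²+82² = 12500 > 10000 = 100² → acute
(131,146,220): 131²+146² = 38477 < 48400 = 220² → obtuse
(238,112,210): 112²+210² = 56644 = 238² → right
(18,17,16): 16²+17² = 545 > 324 = 18² → acute
(77,74,104): 74²+77² = 11405 > 10816 = 104² → acute
3 of the 5 are acute.

3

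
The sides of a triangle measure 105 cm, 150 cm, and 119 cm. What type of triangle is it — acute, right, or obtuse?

acute

Compare the square of the longest side to the sum of squares of the other two: 105² + 119² = 25186 > 22500 = 150².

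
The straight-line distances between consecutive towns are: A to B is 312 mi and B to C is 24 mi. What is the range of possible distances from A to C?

288 ≤ AC ≤ 336 mi

By the triangle inequality, |312 − 24| ≤ AC ≤ 312 + 24.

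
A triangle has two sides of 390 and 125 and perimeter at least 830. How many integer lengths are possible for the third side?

200

Triangle inequality: 265 < x < 515. Perimeter ≥ 830 gives x ≥ 830 − 390 − 125 = 315.
So 315 ≤ x < 515; integers 315 through 514: 200 values.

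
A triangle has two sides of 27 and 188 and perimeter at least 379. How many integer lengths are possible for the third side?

Triangle inequality: 161 < x < 215. Perimeter ≥ 379 gives x ≥ 379 − 27 − 188 = 164.
So 164 ≤ x < 215; integers 164 through 214: 51 values.

51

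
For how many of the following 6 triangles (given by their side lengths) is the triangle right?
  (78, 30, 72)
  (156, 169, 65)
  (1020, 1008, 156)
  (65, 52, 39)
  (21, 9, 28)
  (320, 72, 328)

(78,30,72): 30²+72² = 6084 = 78² → right
(156,169,65): 65²+156² = 28561 = 169² → right
(1020,1008,156): 156²+1008² = 1040400 = 1020² → right
(65,52,39): 39²+52² = 4225 = 65² → right
(21,9,28): 9²+21² = 522 < 784 = 28² → obtuse
(320,72,328): 72²+320² = 107584 = 328² → right
5 of the 6 are right.

5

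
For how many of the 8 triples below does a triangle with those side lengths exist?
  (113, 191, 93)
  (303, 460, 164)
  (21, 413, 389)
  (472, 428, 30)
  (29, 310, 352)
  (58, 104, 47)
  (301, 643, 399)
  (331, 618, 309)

5

(93,113,191): 93+113 > 191 → valid
(164,303,460): 164+303 > 460 → valid
(21,389,413): 21+389 ≤ 413 → not valid
(30,428,472): 30+428 ≤ 472 → not valid
(29,310,352): 29+310 ≤ 352 → not valid
(47,58,104): 47+58 > 104 → valid
(301,399,643): 301+399 > 643 → valid
(309,331,618): 309+331 > 618 → valid
5 of the 8 triples form a triangle.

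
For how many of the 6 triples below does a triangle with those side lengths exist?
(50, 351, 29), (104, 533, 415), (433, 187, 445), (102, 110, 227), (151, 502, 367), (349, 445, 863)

(29,50,351): 29+50 ≤ 351 → not valid
(104,415,533): 104+415 ≤ 533 → not valid
(187,433,445): 187+433 > 445 → valid
(102,110,227): 102+110 ≤ 227 → not valid
(151,367,502): 151+367 > 502 → valid
(349,445,863): 349+445 ≤ 863 → not valid
2 of the 6 triples form a triangle.

2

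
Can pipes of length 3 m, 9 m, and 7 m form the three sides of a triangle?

Yes

The longest side is 9, and the other two sum to 10.
Since 10 > 9, the triangle inequality holds.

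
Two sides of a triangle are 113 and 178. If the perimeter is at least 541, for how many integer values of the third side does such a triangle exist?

Triangle inequality: 65 < x < 291. Perimeter ≥ 541 gives x ≥ 541 − 113 − 178 = 250.
So 250 ≤ x < 291; integers 250 through 290: 41 values.

41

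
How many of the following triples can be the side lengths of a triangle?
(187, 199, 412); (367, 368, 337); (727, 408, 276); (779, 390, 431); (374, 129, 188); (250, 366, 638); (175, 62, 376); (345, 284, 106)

(187,199,412): 187+199 ≤ 412 → not valid
(337,367,368): 337+367 > 368 → valid
(276,408,727): 276+408 ≤ 727 → not valid
(390,431,779): 390+431 > 779 → valid
(129,188,374): 129+188 ≤ 374 → not valid
(250,366,638): 250+366 ≤ 638 → not valid
(62,175,376): 62+175 ≤ 376 → not valid
(106,284,345): 106+284 > 345 → valid
3 of the 8 triples form a triangle.

3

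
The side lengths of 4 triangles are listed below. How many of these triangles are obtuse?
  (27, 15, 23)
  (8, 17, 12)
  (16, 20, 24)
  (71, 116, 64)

(27,15,23): 15²+23² = 754 > 729 = 27² → acute
(8,17,12): 8²+12² = 208 < 289 = 17² → obtuse
(16,20,24): 16²+20² = 656 > 576 = 24² → acute
(71,116,64): 64²+71² = 9137 < 13456 = 116² → obtuse
2 of the 4 are obtuse.

2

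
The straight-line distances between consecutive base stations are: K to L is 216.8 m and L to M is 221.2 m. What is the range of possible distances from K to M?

By the triangle inequality, |216.8 − 221.2| ≤ KM ≤ 216.8 + 221.2.

4.4 ≤ KM ≤ 438.0 m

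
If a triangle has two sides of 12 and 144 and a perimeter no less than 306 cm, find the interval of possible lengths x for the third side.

150 ≤ x < 156

Triangle inequality alone gives 132 < x < 156.
The perimeter condition gives x ≥ 306 − 12 − 144 = 150.
Intersecting the two: 150 ≤ x < 156.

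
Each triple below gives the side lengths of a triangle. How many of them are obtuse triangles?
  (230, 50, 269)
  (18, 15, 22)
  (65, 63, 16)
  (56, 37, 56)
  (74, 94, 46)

2

(230,50,269): 50²+230² = 55400 < 72361 = 269² → obtuse
(18,15,22): 15²+18² = 549 > 484 = 22² → acute
(65,63,16): 16²+63² = 4225 = 65² → right
(56,37,56): 37²+56² = 4505 > 3136 = 56² → acute
(74,94,46): 46²+74² = 7592 < 8836 = 94² → obtuse
2 of the 5 are obtuse.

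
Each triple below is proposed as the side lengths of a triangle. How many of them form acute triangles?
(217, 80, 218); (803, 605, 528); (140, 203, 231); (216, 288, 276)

3

(217,80,218): 80²+217² = 53489 > 47524 = 218² → acute
(803,605,528): 528²+605² = 644809 = 803² → right
(140,203,231): 140²+203² = 60809 > 53361 = 231² → acute
(216,288,276): 216²+276² = 122832 > 82944 = 288² → acute
3 of the 4 are acute.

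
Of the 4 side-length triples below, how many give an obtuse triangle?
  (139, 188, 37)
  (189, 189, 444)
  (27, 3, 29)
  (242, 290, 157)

(139,188,37): 37+139 ≤ 188, not a triangle
(189,189,444): 189+189 ≤ 444, not a triangle
(27,3,29): 3²+27² = 738 < 841 = 29² → obtuse
(242,290,157): 157²+242² = 83213 < 84100 = 290² → obtuse
2 of the 4 are obtuse.

2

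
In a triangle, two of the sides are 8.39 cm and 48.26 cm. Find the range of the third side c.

39.87 < c < 56.65

By the triangle inequality, c must be less than 8.39 + 48.26 = 56.65 and greater than |8.39 − 48.26| = 39.87.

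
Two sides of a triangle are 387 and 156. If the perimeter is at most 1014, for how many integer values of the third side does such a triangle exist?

240

Triangle inequality: 231 < x < 543. Perimeter ≤ 1014 gives x ≤ 1014 − 387 − 156 = 471.
So 231 < x ≤ 471; integers 232 through 471: 240 values.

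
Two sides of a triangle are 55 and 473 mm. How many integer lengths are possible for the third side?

109

The third side lies in the open interval (418, 528).
Integers from 419 to 527 inclusive: 527 − 419 + 1 = 109.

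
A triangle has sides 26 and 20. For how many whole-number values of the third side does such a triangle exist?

The third side lies in the open interval (6, 46).
Integers from 7 to 45 inclusive: 45 − 7 + 1 = 39.

39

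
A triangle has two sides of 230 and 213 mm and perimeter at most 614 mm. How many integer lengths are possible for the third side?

Triangle inequality: 17 < x < 443. Perimeter ≤ 614 gives x ≤ 614 − 230 − 213 = 171.
So 17 < x ≤ 171; integers 18 through 171: 154 values.

154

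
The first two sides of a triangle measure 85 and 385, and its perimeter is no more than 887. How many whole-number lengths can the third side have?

Triangle inequality: 300 < x < 470. Perimeter ≤ 887 gives x ≤ 887 − 85 − 385 = 417.
So 300 < x ≤ 417; integers 301 through 417: 117 values.

117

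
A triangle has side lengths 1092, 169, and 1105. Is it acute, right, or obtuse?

Compare the square of the longest side to the sum of squares of the other two: 169² + 1092² = 1221025 = 1105².

right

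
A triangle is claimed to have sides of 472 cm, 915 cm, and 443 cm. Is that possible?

The two shorter sides sum to 915, exactly equal to the longest side 915.
That gives only a degenerate (flat) triangle — the inequality must be strict.

No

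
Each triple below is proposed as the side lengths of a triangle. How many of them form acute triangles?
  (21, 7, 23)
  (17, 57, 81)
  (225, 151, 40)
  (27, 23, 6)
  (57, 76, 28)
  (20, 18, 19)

(21,7,23): 7²+21² = 490 < 529 = 23² → obtuse
(17,57,81): 17+57 ≤ 81, not a triangle
(225,151,40): 40+151 ≤ 225, not a triangle
(27,23,6): 6²+23² = 565 < 729 = 27² → obtuse
(57,76,28): 28²+57² = 4033 < 5776 = 76² → obtuse
(20,18,19): 18²+19² = 685 > 400 = 20² → acute
1 of the 6 is acute.

1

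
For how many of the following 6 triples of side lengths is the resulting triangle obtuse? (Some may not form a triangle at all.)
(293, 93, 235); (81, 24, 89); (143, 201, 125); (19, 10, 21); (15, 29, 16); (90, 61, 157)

4

(293,93,235): 93²+235² = 63874 < 85849 = 293² → obtuse
(81,24,89): 24²+81² = 7137 < 7921 = 89² → obtuse
(143,201,125): 125²+143² = 36074 < 40401 = 201² → obtuse
(19,10,21): 10²+19² = 461 > 441 = 21² → acute
(15,29,16): 15²+16² = 481 < 841 = 29² → obtuse
(90,61,157): 61+90 ≤ 157, not a triangle
4 of the 6 are obtuse.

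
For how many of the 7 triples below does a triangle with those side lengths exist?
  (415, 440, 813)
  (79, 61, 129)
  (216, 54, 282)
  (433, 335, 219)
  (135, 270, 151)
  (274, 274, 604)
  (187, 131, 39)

4

(415,440,813): 415+440 > 813 → valid
(61,79,129): 61+79 > 129 → valid
(54,216,282): 54+216 ≤ 282 → not valid
(219,335,433): 219+335 > 433 → valid
(135,151,270): 135+151 > 270 → valid
(274,274,604): 274+274 ≤ 604 → not valid
(39,131,187): 39+131 ≤ 187 → not valid
4 of the 7 triples form a triangle.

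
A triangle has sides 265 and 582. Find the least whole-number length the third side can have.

318

The third side must be strictly greater than |265 − 582| = 317.
The smallest integer above 317 is 318.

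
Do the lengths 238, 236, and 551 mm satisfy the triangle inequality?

The longest side is 551, but the other two sum to only 474.
474 < 551, so the triangle inequality fails.

No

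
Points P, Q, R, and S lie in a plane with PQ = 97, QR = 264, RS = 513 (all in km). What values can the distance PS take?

152 ≤ PS ≤ 874 km

The maximum is all hops collinear in one direction: 97 + 264 + 513 = 874.
The longest hop is 513; the others sum to 361. Folding the others back against it leaves at least 513 − 361 = 152.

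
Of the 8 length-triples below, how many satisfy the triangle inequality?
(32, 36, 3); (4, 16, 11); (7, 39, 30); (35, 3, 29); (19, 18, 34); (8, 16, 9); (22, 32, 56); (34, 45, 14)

3

(3,32,36): 3+32 ≤ 36 → not valid
(4,11,16): 4+11 ≤ 16 → not valid
(7,30,39): 7+30 ≤ 39 → not valid
(3,29,35): 3+29 ≤ 35 → not valid
(18,19,34): 18+19 > 34 → valid
(8,9,16): 8+9 > 16 → valid
(22,32,56): 22+32 ≤ 56 → not valid
(14,34,45): 14+34 > 45 → valid
3 of the 8 triples form a triangle.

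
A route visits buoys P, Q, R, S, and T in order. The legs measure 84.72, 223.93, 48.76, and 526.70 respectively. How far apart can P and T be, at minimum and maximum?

169.29 ≤ PT ≤ 884.11

The maximum is all hops collinear in one direction: 84.72 + 223.93 + 48.76 + 526.70 = 884.11.
The longest hop is 526.70; the others sum to 357.41. Folding the others back against it leaves at least 526.70 − 357.41 = 169.29.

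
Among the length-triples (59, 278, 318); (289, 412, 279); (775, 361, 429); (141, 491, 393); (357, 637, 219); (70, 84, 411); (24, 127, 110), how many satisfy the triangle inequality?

5

(59,278,318): 59+278 > 318 → valid
(279,289,412): 279+289 > 412 → valid
(361,429,775): 361+429 > 775 → valid
(141,393,491): 141+393 > 491 → valid
(219,357,637): 219+357 ≤ 637 → not valid
(70,84,411): 70+84 ≤ 411 → not valid
(24,110,127): 24+110 > 127 → valid
5 of the 7 triples form a triangle.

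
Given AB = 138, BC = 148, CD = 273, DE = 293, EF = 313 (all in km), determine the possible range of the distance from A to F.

The maximum is all hops collinear in one direction: 138 + 148 + 273 + 293 + 313 = 1165.
The longest hop is 313; the others sum to 852. Since 313 ≤ 852, the path can fold back on itself completely, so the minimum distance is 0.

0 ≤ AF ≤ 1165 km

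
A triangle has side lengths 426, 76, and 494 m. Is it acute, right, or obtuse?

obtuse

Compare the square of the longest side to the sum of squares of the other two: 76² + 426² = 187252 < 244036 = 494².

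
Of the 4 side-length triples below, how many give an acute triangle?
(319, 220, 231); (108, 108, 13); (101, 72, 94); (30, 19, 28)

3

(319,220,231): 220²+231² = 101761 = 319² → right
(108,108,13): 13²+108² = 11833 > 11664 = 108² → acute
(101,72,94): 72²+94² = 14020 > 10201 = 101² → acute
(30,19,28): 19²+28² = 1145 > 900 = 30² → acute
3 of the 4 are acute.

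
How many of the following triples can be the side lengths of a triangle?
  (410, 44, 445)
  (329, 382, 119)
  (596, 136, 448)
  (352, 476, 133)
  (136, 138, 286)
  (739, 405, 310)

3

(44,410,445): 44+410 > 445 → valid
(119,329,382): 119+329 > 382 → valid
(136,448,596): 136+448 ≤ 596 → not valid
(133,352,476): 133+352 > 476 → valid
(136,138,286): 136+138 ≤ 286 → not valid
(310,405,739): 310+405 ≤ 739 → not valid
3 of the 6 triples form a triangle.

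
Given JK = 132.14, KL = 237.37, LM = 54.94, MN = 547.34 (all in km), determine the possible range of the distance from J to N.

122.89 ≤ JN ≤ 971.79 km

The maximum is all hops collinear in one direction: 132.14 + 237.37 + 54.94 + 547.34 = 971.79.
The longest hop is 547.34; the others sum to 424.45. Folding the others back against it leaves at least 547.34 − 424.45 = 122.89.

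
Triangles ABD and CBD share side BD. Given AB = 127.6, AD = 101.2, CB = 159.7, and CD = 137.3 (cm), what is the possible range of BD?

From triangle ABD: |127.6 − 101.2| < BD < 127.6 + 101.2, i.e. 26.4 < BD < 228.8.
From triangle CBD: 22.4 < BD < 297.0.
Both must hold, so BD lies in the intersection.

26.4 < BD < 228.8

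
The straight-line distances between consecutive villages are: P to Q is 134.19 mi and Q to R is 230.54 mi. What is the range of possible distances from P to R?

96.35 ≤ PR ≤ 364.73 mi

By the triangle inequality, |134.19 − 230.54| ≤ PR ≤ 134.19 + 230.54.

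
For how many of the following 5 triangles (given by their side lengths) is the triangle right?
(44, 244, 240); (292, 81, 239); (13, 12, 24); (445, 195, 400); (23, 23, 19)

2

(44,244,240): 44²+240² = 59536 = 244² → right
(292,81,239): 81²+239² = 63682 < 85264 = 292² → obtuse
(13,12,24): 12²+13² = 313 < 576 = 24² → obtuse
(445,195,400): 195²+400² = 198025 = 445² → right
(23,23,19): 19²+23² = 890 > 529 = 23² → acute
2 of the 5 are right.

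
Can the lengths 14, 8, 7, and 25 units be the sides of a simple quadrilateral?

Yes

A quadrilateral exists iff every side is shorter than the sum of the others — equivalently, the longest side is less than the sum of the rest.
Longest side 25 < 29 (sum of the remaining 3), so yes.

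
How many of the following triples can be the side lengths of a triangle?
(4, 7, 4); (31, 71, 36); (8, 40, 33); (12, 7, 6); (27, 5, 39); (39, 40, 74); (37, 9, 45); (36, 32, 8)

(4,4,7): 4+4 > 7 → valid
(31,36,71): 31+36 ≤ 71 → not valid
(8,33,40): 8+33 > 40 → valid
(6,7,12): 6+7 > 12 → valid
(5,27,39): 5+27 ≤ 39 → not valid
(39,40,74): 39+40 > 74 → valid
(9,37,45): 9+37 > 45 → valid
(8,32,36): 8+32 > 36 → valid
6 of the 8 triples form a triangle.

6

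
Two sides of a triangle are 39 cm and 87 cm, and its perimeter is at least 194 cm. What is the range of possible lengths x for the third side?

Triangle inequality alone gives 48 < x < 126.
The perimeter condition gives x ≥ 194 − 39 − 87 = 68.
Intersecting the two: 68 ≤ x < 126.

68 ≤ x < 126 cm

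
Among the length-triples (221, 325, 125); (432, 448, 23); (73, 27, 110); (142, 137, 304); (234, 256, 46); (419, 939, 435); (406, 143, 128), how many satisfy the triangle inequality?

3

(125,221,325): 125+221 > 325 → valid
(23,432,448): 23+432 > 448 → valid
(27,73,110): 27+73 ≤ 110 → not valid
(137,142,304): 137+142 ≤ 304 → not valid
(46,234,256): 46+234 > 256 → valid
(419,435,939): 419+435 ≤ 939 → not valid
(128,143,406): 128+143 ≤ 406 → not valid
3 of the 7 triples form a triangle.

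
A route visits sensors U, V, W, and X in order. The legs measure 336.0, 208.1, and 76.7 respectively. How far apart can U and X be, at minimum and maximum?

51.2 ≤ UX ≤ 620.8

The maximum is all hops collinear in one direction: 336.0 + 208.1 + 76.7 = 620.8.
The longest hop is 336.0; the others sum to 284.8. Folding the others back against it leaves at least 336.0 − 284.8 = 51.2.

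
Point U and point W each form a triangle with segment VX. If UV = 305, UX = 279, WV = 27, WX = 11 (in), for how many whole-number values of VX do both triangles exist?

11

From triangle UVX: 26 < VX < 584.
From triangle WVX: 16 < VX < 38.
Intersection: 26 < VX < 38, so integers 27 through 37: 11 values.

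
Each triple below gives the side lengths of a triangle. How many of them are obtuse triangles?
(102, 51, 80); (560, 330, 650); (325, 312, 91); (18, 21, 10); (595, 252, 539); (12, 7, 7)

3

(102,51,80): 51²+80² = 9001 < 10404 = 102² → obtuse
(560,330,650): 330²+560² = 422500 = 650² → right
(325,312,91): 91²+312² = 105625 = 325² → right
(18,21,10): 10²+18² = 424 < 441 = 21² → obtuse
(595,252,539): 252²+539² = 354025 = 595² → right
(12,7,7): 7²+7² = 98 < 144 = 12² → obtuse
3 of the 6 are obtuse.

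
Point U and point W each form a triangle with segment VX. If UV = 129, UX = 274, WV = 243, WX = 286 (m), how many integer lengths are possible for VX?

From triangle UVX: 145 < VX < 403.
From triangle WVX: 43 < VX < 529.
Intersection: 145 < VX < 403, so integers 146 through 402: 257 values.

257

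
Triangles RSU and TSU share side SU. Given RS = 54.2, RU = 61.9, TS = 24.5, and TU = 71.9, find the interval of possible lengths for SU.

From triangle RSU: |54.2 − 61.9| < SU < 54.2 + 61.9, i.e. 7.7 < SU < 116.1.
From triangle TSU: 47.4 < SU < 96.4.
Both must hold, so SU lies in the intersection.

47.4 < SU < 96.4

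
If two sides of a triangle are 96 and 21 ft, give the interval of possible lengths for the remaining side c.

75 < c < 117

By the triangle inequality, c must be less than 96 + 21 = 117 and greater than |96 − 21| = 75.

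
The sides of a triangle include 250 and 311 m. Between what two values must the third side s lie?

61 < s < 561 (m)

By the triangle inequality, s must be less than 250 + 311 = 561 and greater than |250 − 311| = 61.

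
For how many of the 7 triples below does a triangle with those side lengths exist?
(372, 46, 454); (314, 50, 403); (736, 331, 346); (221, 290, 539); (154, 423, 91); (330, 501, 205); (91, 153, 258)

1

(46,372,454): 46+372 ≤ 454 → not valid
(50,314,403): 50+314 ≤ 403 → not valid
(331,346,736): 331+346 ≤ 736 → not valid
(221,290,539): 221+290 ≤ 539 → not valid
(91,154,423): 91+154 ≤ 423 → not valid
(205,330,501): 205+330 > 501 → valid
(91,153,258): 91+153 ≤ 258 → not valid
1 of the 7 triples forms a triangle.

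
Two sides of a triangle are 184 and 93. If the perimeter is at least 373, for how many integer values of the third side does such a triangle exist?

181

Triangle inequality: 91 < x < 277. Perimeter ≥ 373 gives x ≥ 373 − 184 − 93 = 96.
So 96 ≤ x < 277; integers 96 through 276: 181 values.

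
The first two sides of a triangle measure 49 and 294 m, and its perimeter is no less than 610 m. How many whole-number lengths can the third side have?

Triangle inequality: 245 < x < 343. Perimeter ≥ 610 gives x ≥ 610 − 49 − 294 = 267.
So 267 ≤ x < 343; integers 267 through 342: 76 values.

76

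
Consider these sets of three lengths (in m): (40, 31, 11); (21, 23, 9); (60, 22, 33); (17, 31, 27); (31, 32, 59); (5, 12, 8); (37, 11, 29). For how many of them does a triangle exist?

6

(11,31,40): 11+31 > 40 → valid
(9,21,23): 9+21 > 23 → valid
(22,33,60): 22+33 ≤ 60 → not valid
(17,27,31): 17+27 > 31 → valid
(31,32,59): 31+32 > 59 → valid
(5,8,12): 5+8 > 12 → valid
(11,29,37): 11+29 > 37 → valid
6 of the 7 triples form a triangle.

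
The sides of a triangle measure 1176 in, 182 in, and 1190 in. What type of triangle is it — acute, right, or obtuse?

right

Compare the square of the longest side to the sum of squares of the other two: 182² + 1176² = 1416100 = 1190².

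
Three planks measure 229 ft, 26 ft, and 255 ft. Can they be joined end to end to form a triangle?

No

The two shorter sides sum to 255, exactly equal to the longest side 255.
That gives only a degenerate (flat) triangle — the inequality must be strict.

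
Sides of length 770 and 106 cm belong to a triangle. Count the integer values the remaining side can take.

211

The third side lies in the open interval (664, 876).
Integers from 665 to 875 inclusive: 875 − 665 + 1 = 211.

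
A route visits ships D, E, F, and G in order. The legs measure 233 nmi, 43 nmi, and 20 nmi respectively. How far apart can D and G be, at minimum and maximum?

170 ≤ DG ≤ 296 nmi

The maximum is all hops collinear in one direction: 233 + 43 + 20 = 296.
The longest hop is 233; the others sum to 63. Folding the others back against it leaves at least 233 − 63 = 170.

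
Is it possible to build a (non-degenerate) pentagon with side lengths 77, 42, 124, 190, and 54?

A pentagon exists iff every side is shorter than the sum of the others — equivalently, the longest side is less than the sum of the rest.
Longest side 190 < 297 (sum of the remaining 4), so yes.

Yes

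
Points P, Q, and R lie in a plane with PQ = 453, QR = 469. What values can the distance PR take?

16 ≤ PR ≤ 922

By the triangle inequality, |453 − 469| ≤ PR ≤ 453 + 469.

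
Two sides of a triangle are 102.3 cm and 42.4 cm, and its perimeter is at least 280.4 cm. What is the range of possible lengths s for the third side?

Triangle inequality alone gives 59.9 < s < 144.7.
The perimeter condition gives s ≥ 280.4 − 102.3 − 42.4 = 135.7.
Intersecting the two: 135.7 ≤ s < 144.7.

135.7 ≤ s < 144.7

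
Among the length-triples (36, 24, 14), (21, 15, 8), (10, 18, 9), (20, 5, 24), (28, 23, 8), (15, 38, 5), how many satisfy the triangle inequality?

(14,24,36): 14+24 > 36 → valid
(8,15,21): 8+15 > 21 → valid
(9,10,18): 9+10 > 18 → valid
(5,20,24): 5+20 > 24 → valid
(8,23,28): 8+23 > 28 → valid
(5,15,38): 5+15 ≤ 38 → not valid
5 of the 6 triples form a triangle.

5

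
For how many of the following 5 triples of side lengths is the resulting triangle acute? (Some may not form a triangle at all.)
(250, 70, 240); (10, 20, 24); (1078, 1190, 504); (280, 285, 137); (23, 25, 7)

1

(250,70,240): 70²+240² = 62500 = 250² → right
(10,20,24): 10²+20² = 500 < 576 = 24² → obtuse
(1078,1190,504): 504²+1078² = 1416100 = 1190² → right
(280,285,137): 137²+280² = 97169 > 81225 = 285² → acute
(23,25,7): 7²+23² = 578 < 625 = 25² → obtuse
1 of the 5 is acute.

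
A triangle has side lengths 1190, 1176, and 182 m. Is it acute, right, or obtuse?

right

Compare the square of the longest side to the sum of squares of the other two: 182² + 1176² = 1416100 = 1190².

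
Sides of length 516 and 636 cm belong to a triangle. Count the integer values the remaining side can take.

The third side lies in the open interval (120, 1152).
Integers from 121 to 1151 inclusive: 1151 − 121 + 1 = 1031.

1031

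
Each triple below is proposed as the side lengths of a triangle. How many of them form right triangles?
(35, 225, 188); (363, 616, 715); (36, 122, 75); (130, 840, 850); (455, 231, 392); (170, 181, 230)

3

(35,225,188): 35+188 ≤ 225, not a triangle
(363,616,715): 363²+616² = 511225 = 715² → right
(36,122,75): 36+75 ≤ 122, not a triangle
(130,840,850): 130²+840² = 722500 = 850² → right
(455,231,392): 231²+392² = 207025 = 455² → right
(170,181,230): 170²+181² = 61661 > 52900 = 230² → acute
3 of the 6 are right.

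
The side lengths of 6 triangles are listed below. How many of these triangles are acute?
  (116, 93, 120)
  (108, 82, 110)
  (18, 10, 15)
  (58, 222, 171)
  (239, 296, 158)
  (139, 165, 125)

(116,93,120): 93²+116² = 22105 > 14400 = 120² → acute
(108,82,110): 82²+108² = 18388 > 12100 = 110² → acute
(18,10,15): 10²+15² = 325 > 324 = 18² → acute
(58,222,171): 58²+171² = 32605 < 49284 = 222² → obtuse
(239,296,158): 158²+239² = 82085 < 87616 = 296² → obtuse
(139,165,125): 125²+139² = 34946 > 27225 = 165² → acute
4 of the 6 are acute.

4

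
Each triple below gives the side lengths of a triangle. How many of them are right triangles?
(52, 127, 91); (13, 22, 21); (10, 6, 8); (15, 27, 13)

(52,127,91): 52²+91² = 10985 < 16129 = 127² → obtuse
(13,22,21): 13²+21² = 610 > 484 = 22² → acute
(10,6,8): 6²+8² = 100 = 10² → right
(15,27,13): 13²+15² = 394 < 729 = 27² → obtuse
1 of the 4 is right.

1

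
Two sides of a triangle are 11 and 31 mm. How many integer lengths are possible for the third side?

The third side lies in the open interval (20, 42).
Integers from 21 to 41 inclusive: 41 − 21 + 1 = 21.

21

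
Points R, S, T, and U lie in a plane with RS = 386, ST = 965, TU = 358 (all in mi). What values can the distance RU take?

221 ≤ RU ≤ 1709 mi

The maximum is all hops collinear in one direction: 386 + 965 + 358 = 1709.
The longest hop is 965; the others sum to 744. Folding the others back against it leaves at least 965 − 744 = 221.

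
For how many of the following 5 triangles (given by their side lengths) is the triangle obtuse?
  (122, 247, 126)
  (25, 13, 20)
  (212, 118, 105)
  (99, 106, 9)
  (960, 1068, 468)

(122,247,126): 122²+126² = 30760 < 61009 = 247² → obtuse
(25,13,20): 13²+20² = 569 < 625 = 25² → obtuse
(212,118,105): 105²+118² = 24949 < 44944 = 212² → obtuse
(99,106,9): 9²+99² = 9882 < 11236 = 106² → obtuse
(960,1068,468): 468²+960² = 1140624 = 1068² → right
4 of the 5 are obtuse.

4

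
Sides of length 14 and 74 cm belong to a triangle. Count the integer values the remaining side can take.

27

The third side lies in the open interval (60, 88).
Integers from 61 to 87 inclusive: 87 − 61 + 1 = 27.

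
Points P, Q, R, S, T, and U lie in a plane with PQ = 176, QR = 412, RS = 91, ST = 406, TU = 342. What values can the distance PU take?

0 ≤ PU ≤ 1427

The maximum is all hops collinear in one direction: 176 + 412 + 91 + 406 + 342 = 1427.
The longest hop is 412; the others sum to 1015. Since 412 ≤ 1015, the path can fold back on itself completely, so the minimum distance is 0.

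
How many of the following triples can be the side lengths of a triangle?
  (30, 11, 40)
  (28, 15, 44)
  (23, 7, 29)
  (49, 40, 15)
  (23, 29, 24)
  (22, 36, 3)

(11,30,40): 11+30 > 40 → valid
(15,28,44): 15+28 ≤ 44 → not valid
(7,23,29): 7+23 > 29 → valid
(15,40,49): 15+40 > 49 → valid
(23,24,29): 23+24 > 29 → valid
(3,22,36): 3+22 ≤ 36 → not valid
4 of the 6 triples form a triangle.

4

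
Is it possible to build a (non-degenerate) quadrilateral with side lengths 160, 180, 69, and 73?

Yes

A quadrilateral exists iff every side is shorter than the sum of the others — equivalently, the longest side is less than the sum of the rest.
Longest side 180 < 302 (sum of the remaining 3), so yes.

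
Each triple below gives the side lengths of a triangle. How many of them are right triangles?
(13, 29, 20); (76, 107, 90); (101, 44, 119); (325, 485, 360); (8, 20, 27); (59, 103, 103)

(13,29,20): 13²+20² = 569 < 841 = 29² → obtuse
(76,107,90): 76²+90² = 13876 > 11449 = 107² → acute
(101,44,119): 44²+101² = 12137 < 14161 = 119² → obtuse
(325,485,360): 325²+360² = 235225 = 485² → right
(8,20,27): 8²+20² = 464 < 729 = 27² → obtuse
(59,103,103): 59²+103² = 14090 > 10609 = 103² → acute
1 of the 6 is right.

1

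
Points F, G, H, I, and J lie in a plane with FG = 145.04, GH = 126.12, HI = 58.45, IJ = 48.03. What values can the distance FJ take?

The maximum is all hops collinear in one direction: 145.04 + 126.12 + 58.45 + 48.03 = 377.64.
The longest hop is 145.04; the others sum to 232.60. Since 145.04 ≤ 232.60, the path can fold back on itself completely, so the minimum distance is 0.

0 ≤ FJ ≤ 377.64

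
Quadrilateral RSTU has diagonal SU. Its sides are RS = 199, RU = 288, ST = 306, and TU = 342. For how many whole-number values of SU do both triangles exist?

From triangle RSU: 89 < SU < 487.
From triangle TSU: 36 < SU < 648.
Intersection: 89 < SU < 487, so integers 90 through 486: 397 values.

397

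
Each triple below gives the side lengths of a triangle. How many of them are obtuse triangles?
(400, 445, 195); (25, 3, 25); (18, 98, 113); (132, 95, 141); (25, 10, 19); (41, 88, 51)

3

(400,445,195): 195²+400² = 198025 = 445² → right
(25,3,25): 3²+25² = 634 > 625 = 25² → acute
(18,98,113): 18²+98² = 9928 < 12769 = 113² → obtuse
(132,95,141): 95²+132² = 26449 > 19881 = 141² → acute
(25,10,19): 10²+19² = 461 < 625 = 25² → obtuse
(41,88,51): 41²+51² = 4282 < 7744 = 88² → obtuse
3 of the 6 are obtuse.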